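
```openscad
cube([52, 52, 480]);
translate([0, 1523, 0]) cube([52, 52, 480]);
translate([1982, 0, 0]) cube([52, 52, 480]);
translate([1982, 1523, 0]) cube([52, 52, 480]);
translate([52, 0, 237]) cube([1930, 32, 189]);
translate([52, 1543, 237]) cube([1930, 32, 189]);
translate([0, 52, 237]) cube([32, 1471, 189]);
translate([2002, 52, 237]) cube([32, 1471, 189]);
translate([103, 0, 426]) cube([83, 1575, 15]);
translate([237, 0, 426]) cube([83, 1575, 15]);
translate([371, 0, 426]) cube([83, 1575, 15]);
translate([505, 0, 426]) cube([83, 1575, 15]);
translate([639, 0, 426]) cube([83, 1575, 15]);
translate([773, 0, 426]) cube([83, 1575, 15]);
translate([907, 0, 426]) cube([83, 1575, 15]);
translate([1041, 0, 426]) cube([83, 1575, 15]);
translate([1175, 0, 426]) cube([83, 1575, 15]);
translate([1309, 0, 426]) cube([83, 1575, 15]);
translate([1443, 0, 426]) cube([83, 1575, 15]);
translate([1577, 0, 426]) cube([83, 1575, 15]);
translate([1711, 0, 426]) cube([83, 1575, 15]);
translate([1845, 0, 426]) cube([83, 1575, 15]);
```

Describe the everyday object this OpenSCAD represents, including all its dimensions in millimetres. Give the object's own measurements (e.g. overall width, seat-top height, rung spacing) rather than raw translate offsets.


A bed frame 2034 mm long (x) by 1575 mm wide (y). Four 52×52 mm corner posts, 480 mm tall, at the corners of the footprint. Four rails of 32 mm thickness and 189 mm height run between adjacent posts with their undersides at z = 237 mm, their outer faces flush with the outside of the frame (the two x-running rails run between the posts' inner faces; the two y-running rails run between the posts' inner faces). 14 slats, each 83 mm wide (x) and 15 mm thick, lie across the top of the two x-running rails, running the full 1575 mm width of the frame in y; along x they sit between the end posts with a 51 mm gap after the −x posts and between neighbouring slats, leaving 54 mm before the +x posts.


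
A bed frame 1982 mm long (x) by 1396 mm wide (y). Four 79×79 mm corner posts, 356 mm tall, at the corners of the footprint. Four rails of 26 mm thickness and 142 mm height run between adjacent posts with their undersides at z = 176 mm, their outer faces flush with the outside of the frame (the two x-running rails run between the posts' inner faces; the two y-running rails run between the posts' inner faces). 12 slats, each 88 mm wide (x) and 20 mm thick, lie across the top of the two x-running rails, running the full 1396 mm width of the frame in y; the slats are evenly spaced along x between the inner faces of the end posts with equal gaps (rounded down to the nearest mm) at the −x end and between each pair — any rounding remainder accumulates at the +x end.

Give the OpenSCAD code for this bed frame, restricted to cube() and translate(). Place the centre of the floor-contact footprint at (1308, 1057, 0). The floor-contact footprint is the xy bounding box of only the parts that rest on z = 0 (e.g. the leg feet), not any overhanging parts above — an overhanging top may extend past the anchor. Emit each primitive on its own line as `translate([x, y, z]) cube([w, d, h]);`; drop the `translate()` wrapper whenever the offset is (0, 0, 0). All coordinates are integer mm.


// slat z = rail_z + rail_h = 176 + 142 = 318
// slat gap = ⌊(1824 − 12·88) / 13⌋ = 59
translate([317, 359, 0]) cube([79, 79, 356]);
translate([317, 1676, 0]) cube([79, 79, 356]);
translate([2220, 359, 0]) cube([79, 79, 356]);
translate([2220, 1676, 0]) cube([79, 79, 356]);
translate([396, 359, 176]) cube([1824, 26, 142]);
translate([396, 1729, 176]) cube([1824, 26, 142]);
translate([317, 438, 176]) cube([26, 1238, 142]);
translate([2273, 438, 176]) cube([26, 1238, 142]);
translate([455, 359, 318]) cube([88, 1396, 20]);
translate([602, 359, 318]) cube([88, 1396, 20]);
translate([749, 359, 318]) cube([88, 1396, 20]);
translate([896, 359, 318]) cube([88, 1396, 20]);
translate([1043, 359, 318]) cube([88, 1396, 20]);
translate([1190, 359, 318]) cube([88, 1396, 20]);
translate([1337, 359, 318]) cube([88, 1396, 20]);
translate([1484, 359, 318]) cube([88, 1396, 20]);
translate([1631, 359, 318]) cube([88, 1396, 20]);
translate([1778, 359, 318]) cube([88, 1396, 20]);
translate([1925, 359, 318]) cube([88, 1396, 20]);
translate([2072, 359, 318]) cube([88, 1396, 20]);


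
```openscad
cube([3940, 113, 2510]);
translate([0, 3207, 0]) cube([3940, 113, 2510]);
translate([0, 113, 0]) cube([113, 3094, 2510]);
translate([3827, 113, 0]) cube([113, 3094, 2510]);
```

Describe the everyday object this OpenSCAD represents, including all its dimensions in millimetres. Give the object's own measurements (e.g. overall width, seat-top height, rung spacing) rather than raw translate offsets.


The wall frame of a small rectangular building: four walls, each 2510 mm tall and 113 mm thick, enclosing a footprint 3940 mm (x) by 3320 mm (y) outside-to-outside, with no floor or roof. The front and back walls (the −y and +y sides) span the full width; the two side walls fit between them.


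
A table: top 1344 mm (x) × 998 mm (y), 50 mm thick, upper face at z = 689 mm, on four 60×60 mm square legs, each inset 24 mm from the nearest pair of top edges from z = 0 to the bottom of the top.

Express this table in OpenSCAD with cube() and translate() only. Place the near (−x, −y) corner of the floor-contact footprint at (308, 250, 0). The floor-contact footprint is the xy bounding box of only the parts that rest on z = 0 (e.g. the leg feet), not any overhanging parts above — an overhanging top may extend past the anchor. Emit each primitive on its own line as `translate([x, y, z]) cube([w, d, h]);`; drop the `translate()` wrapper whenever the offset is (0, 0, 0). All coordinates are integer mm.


translate([284, 226, 639]) cube([1344, 998, 50]);
translate([308, 250, 0]) cube([60, 60, 639]);
translate([1544, 250, 0]) cube([60, 60, 639]);
translate([308, 1140, 0]) cube([60, 60, 639]);
translate([1544, 1140, 0]) cube([60, 60, 639]);


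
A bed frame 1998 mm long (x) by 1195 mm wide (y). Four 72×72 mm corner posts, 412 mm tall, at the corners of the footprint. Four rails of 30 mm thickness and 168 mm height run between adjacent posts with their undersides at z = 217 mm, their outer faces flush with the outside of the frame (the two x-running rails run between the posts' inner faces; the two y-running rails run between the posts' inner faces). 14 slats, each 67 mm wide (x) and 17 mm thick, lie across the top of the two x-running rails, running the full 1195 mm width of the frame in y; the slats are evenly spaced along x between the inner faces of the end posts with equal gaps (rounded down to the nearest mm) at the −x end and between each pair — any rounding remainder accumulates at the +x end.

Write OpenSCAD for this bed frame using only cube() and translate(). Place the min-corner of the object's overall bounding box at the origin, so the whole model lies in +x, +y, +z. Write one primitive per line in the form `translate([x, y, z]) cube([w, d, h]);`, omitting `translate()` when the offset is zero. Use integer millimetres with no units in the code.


// slat z = rail_z + rail_h = 217 + 168 = 385
// slat gap = ⌊(1854 − 14·67) / 15⌋ = 61
cube([72, 72, 412]);
translate([0, 1123, 0]) cube([72, 72, 412]);
translate([1926, 0, 0]) cube([72, 72, 412]);
translate([1926, 1123, 0]) cube([72, 72, 412]);
translate([72, 0, 217]) cube([1854, 30, 168]);
translate([72, 1165, 217]) cube([1854, 30, 168]);
translate([0, 72, 217]) cube([30, 1051, 168]);
translate([1968, 72, 217]) cube([30, 1051, 168]);
translate([133, 0, 385]) cube([67, 1195, 17]);
translate([261, 0, 385]) cube([67, 1195, 17]);
translate([389, 0, 385]) cube([67, 1195, 17]);
translate([517, 0, 385]) cube([67, 1195, 17]);
translate([645, 0, 385]) cube([67, 1195, 17]);
translate([773, 0, 385]) cube([67, 1195, 17]);
translate([901, 0, 385]) cube([67, 1195, 17]);
translate([1029, 0, 385]) cube([67, 1195, 17]);
translate([1157, 0, 385]) cube([67, 1195, 17]);
translate([1285, 0, 385]) cube([67, 1195, 17]);
translate([1413, 0, 385]) cube([67, 1195, 17]);
translate([1541, 0, 385]) cube([67, 1195, 17]);
translate([1669, 0, 385]) cube([67, 1195, 17]);
translate([1797, 0, 385]) cube([67, 1195, 17]);


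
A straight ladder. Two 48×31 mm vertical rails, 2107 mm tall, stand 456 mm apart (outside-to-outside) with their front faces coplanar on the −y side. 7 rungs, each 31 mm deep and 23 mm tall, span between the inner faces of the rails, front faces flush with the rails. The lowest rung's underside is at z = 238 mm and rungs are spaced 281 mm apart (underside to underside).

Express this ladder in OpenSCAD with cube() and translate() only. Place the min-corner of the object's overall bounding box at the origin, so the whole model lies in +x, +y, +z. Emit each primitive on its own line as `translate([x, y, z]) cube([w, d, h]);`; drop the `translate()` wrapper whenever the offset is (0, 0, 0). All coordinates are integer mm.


cube([48, 31, 2107]);
translate([408, 0, 0]) cube([48, 31, 2107]);
translate([48, 0, 238]) cube([360, 31, 23]);
translate([48, 0, 519]) cube([360, 31, 23]);
translate([48, 0, 800]) cube([360, 31, 23]);
translate([48, 0, 1081]) cube([360, 31, 23]);
translate([48, 0, 1362]) cube([360, 31, 23]);
translate([48, 0, 1643]) cube([360, 31, 23]);
translate([48, 0, 1924]) cube([360, 31, 23]);


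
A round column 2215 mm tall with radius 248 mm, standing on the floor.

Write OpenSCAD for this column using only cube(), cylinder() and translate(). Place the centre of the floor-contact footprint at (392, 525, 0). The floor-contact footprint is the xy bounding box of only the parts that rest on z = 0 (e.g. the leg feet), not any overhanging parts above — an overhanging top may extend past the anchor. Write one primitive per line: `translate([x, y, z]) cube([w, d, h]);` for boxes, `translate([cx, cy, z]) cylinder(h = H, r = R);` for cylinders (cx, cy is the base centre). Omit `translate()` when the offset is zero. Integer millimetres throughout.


translate([392, 525, 0]) cylinder(h = 2215, r = 248);


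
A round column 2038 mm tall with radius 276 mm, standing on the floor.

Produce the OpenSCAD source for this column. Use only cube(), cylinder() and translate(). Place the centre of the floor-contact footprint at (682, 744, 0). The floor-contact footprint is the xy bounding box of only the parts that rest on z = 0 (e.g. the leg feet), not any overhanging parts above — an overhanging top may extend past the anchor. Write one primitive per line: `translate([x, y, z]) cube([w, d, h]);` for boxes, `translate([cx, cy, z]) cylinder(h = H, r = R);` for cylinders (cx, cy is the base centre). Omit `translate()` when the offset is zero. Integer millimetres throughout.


translate([682, 744, 0]) cylinder(h = 2038, r = 276);


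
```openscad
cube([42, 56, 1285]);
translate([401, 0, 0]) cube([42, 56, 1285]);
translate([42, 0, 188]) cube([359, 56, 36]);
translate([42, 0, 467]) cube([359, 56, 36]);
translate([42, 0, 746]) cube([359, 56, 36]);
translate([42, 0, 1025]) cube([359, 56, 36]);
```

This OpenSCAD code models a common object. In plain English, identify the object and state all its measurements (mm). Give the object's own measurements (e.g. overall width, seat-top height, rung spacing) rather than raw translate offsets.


A straight ladder. Two 42×56 mm vertical rails, 1285 mm tall, stand 443 mm apart (outside-to-outside) with their front faces coplanar on the −y side. 4 rungs, each 56 mm deep and 36 mm tall, span between the inner faces of the rails, front faces flush with the rails. The lowest rung's underside is at z = 188 mm and rungs are spaced 279 mm apart (underside to underside).


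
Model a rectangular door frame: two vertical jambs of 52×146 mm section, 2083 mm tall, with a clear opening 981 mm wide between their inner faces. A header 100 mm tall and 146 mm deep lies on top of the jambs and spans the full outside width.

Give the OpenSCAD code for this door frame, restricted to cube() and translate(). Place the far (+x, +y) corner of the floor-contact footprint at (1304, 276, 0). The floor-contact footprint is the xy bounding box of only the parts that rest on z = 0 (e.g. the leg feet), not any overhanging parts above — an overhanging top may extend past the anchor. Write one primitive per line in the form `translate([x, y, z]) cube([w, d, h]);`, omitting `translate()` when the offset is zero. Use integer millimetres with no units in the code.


translate([219, 130, 0]) cube([52, 146, 2083]);
translate([1252, 130, 0]) cube([52, 146, 2083]);
translate([219, 130, 2083]) cube([1085, 146, 100]);


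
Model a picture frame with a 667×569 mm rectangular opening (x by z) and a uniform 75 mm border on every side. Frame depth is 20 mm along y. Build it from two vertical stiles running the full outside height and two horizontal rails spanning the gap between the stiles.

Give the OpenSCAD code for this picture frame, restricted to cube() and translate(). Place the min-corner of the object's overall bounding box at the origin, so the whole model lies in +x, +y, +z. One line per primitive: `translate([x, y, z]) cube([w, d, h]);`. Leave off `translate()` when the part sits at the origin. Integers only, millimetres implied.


cube([75, 20, 719]);
translate([742, 0, 0]) cube([75, 20, 719]);
translate([75, 0, 0]) cube([667, 20, 75]);
translate([75, 0, 644]) cube([667, 20, 75]);


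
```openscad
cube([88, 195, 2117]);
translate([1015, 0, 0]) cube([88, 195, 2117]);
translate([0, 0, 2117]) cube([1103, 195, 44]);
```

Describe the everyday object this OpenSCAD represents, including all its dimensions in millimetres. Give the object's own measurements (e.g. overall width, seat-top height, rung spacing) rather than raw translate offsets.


A door frame. The clear opening is 927 mm wide and 2117 mm high. Two 88 mm wide jambs, 195 mm deep, stand either side of the opening from the floor to the top of the opening. A 44 mm thick head sits across the top of both jambs, spanning the full outside width of the frame.


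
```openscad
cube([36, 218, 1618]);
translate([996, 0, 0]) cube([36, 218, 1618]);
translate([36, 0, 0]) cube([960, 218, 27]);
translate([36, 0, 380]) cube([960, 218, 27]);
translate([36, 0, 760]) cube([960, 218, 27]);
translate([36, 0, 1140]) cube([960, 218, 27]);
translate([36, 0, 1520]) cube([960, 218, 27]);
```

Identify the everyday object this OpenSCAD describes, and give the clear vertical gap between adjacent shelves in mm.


A bookshelf. The clear shelf gap is 353 mm.

Two tall side panels with 5 horizontal boards between them — a bookshelf. The first two shelf undersides are at z = 0 and z = 380; with shelf thickness 27, the clear gap is 380 − 0 − 27 = 353 mm.


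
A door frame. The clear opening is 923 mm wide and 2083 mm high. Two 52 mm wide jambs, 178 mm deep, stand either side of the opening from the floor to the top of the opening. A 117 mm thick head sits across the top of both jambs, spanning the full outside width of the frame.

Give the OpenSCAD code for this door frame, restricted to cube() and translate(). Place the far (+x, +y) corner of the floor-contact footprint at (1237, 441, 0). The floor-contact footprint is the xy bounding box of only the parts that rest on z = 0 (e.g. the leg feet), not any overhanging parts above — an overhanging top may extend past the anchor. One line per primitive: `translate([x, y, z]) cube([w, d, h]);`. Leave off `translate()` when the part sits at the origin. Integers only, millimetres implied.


translate([210, 263, 0]) cube([52, 178, 2083]);
translate([1185, 263, 0]) cube([52, 178, 2083]);
translate([210, 263, 2083]) cube([1027, 178, 117]);


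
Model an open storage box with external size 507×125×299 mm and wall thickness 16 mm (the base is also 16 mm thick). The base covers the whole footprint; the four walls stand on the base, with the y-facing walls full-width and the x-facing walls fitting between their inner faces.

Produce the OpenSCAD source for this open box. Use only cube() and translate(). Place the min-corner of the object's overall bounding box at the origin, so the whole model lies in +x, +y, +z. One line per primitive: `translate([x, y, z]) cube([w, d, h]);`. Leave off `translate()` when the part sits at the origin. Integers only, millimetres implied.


cube([507, 125, 16]);
translate([0, 0, 16]) cube([507, 16, 283]);
translate([0, 109, 16]) cube([507, 16, 283]);
translate([0, 16, 16]) cube([16, 93, 283]);
translate([491, 16, 16]) cube([16, 93, 283]);


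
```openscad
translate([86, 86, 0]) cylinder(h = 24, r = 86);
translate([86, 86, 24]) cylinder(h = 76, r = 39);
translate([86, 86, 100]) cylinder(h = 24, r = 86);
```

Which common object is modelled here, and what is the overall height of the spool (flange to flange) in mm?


A spool. The overall height is 124 mm.

Three coaxial cylinders, large–small–large — a spool. Two 24 mm flanges and a 76 mm core give 24 + 76 + 24 = 124 mm.


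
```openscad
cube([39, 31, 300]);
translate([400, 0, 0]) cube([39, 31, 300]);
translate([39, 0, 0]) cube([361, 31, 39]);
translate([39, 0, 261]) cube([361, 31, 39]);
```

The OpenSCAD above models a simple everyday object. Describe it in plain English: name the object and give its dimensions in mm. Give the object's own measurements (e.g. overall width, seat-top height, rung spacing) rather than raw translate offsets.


A rectangular picture frame lying in the x–z plane (depth along y). The opening is 361 mm wide (x) by 222 mm tall (z), surrounded by a border 39 mm wide on all four sides. The frame is 31 mm deep and is made of two full-height vertical stiles with two horizontal rails fitted between them.


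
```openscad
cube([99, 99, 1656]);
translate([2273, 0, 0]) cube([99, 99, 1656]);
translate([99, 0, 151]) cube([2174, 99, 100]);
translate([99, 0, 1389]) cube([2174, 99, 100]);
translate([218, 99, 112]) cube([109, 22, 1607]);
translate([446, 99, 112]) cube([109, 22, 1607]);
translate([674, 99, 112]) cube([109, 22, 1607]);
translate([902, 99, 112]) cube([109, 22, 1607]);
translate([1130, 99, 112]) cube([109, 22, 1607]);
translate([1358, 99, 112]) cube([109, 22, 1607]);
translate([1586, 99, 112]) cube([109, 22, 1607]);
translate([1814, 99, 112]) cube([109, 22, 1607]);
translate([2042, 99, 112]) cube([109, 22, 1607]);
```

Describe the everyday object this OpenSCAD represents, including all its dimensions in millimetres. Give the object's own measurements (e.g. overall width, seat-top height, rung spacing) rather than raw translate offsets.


A fence section. Two 99×99 mm posts, 1656 mm tall, stand on the floor with a clear span of 2174 mm between their inner faces. Two horizontal rails of 99×100 mm section span the gap between the posts with their undersides at z = 151 mm and z = 1389 mm, flush with the posts' −y face. 9 pickets, each 109 mm wide, 22 mm thick and 1607 mm tall, are fixed to the +y face of the rails with their bottoms at z = 112 mm, spaced across the span with a 119 mm gap after the −x post and between neighbouring pickets, with 122 mm left before the +x post.


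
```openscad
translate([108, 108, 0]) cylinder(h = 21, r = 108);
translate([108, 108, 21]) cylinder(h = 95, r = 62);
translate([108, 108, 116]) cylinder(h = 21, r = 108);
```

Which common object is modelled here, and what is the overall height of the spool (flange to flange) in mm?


A spool. The overall height is 137 mm.

Three coaxial cylinders, large–small–large — a spool. Two 21 mm flanges and a 95 mm core give 21 + 95 + 21 = 137 mm.


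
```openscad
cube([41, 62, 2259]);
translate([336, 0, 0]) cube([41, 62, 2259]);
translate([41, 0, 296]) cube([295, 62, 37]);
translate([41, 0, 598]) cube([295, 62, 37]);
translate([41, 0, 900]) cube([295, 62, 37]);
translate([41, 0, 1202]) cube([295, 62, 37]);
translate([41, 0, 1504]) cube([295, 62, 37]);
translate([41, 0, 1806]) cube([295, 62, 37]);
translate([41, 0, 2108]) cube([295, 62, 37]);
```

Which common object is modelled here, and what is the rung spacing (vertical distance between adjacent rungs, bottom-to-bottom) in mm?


A ladder. The rung spacing is 302 mm.

Two tall 41×62 posts with 7 short bars between them — a ladder. Adjacent rungs sit at z = 296 and z = 598, so the spacing is 598 − 296 = 302 mm.


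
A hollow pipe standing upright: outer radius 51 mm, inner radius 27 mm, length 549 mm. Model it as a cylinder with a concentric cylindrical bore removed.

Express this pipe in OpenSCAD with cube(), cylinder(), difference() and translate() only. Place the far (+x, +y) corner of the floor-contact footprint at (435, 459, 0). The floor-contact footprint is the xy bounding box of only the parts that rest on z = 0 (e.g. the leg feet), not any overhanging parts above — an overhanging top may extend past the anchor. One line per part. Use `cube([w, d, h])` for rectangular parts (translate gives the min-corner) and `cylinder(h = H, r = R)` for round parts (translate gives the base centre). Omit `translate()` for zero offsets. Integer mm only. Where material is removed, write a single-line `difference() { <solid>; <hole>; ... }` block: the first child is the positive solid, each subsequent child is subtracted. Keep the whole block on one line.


difference() { translate([384, 408, 0]) cylinder(h = 549, r = 51); translate([384, 408, 0]) cylinder(h = 549, r = 27); }


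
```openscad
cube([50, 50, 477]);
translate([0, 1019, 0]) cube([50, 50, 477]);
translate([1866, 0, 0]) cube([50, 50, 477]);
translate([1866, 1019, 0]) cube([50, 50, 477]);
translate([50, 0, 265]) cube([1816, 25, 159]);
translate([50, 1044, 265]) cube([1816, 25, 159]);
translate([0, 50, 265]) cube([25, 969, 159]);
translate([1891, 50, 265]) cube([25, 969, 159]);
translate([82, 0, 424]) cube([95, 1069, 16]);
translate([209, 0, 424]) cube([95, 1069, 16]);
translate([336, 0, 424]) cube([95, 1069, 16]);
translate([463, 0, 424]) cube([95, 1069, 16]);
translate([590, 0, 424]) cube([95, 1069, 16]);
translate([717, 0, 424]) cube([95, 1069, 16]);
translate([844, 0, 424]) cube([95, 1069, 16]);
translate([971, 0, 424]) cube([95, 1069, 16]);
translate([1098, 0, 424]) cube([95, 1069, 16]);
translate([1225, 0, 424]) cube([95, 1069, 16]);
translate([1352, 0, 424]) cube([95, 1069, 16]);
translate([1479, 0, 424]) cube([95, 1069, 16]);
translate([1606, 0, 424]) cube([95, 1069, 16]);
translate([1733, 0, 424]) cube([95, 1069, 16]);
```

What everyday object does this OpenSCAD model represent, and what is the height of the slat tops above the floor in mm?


A bed frame. The slat-top height is 440 mm.

Four posts, four rails, and a row of slats — a bed frame. Slats sit on the rails at z = 265 + 159 = 424; with slat thickness 16, the top is 440 mm.


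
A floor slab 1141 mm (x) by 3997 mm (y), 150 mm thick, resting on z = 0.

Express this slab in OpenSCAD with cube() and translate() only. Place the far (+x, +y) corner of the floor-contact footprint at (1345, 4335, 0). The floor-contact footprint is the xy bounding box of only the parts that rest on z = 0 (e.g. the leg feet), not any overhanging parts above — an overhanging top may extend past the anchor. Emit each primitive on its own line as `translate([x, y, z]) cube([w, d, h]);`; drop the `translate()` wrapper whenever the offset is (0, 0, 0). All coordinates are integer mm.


translate([204, 338, 0]) cube([1141, 3997, 150]);


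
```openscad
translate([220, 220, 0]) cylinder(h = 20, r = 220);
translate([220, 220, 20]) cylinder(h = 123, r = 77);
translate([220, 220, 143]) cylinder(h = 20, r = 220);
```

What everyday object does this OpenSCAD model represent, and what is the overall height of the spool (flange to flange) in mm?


A spool. The overall height is 163 mm.

Three coaxial cylinders, large–small–large — a spool. Two 20 mm flanges and a 123 mm core give 20 + 123 + 20 = 163 mm.


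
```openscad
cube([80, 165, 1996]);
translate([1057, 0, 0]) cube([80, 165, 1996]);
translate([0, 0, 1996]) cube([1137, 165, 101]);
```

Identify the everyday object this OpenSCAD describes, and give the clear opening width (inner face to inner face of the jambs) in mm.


A door frame. The clear opening width is 977 mm.

Two 1996 mm tall posts with a header on top — a door frame. The left jamb is 80 mm wide at x = 0; the right jamb starts at x = 1057. The clear opening is 1057 − 80 = 977 mm.


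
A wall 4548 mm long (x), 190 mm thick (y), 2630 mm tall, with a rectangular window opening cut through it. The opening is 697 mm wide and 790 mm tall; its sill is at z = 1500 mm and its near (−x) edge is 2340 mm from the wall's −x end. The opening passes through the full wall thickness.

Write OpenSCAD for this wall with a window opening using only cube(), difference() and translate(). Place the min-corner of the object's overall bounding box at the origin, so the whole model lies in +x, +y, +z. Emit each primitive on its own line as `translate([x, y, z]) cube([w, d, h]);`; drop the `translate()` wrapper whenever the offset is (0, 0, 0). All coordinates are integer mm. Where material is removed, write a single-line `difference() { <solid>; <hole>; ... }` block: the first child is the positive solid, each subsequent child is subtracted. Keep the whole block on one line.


difference() { cube([4548, 190, 2630]); translate([2340, 0, 1500]) cube([697, 190, 790]); }


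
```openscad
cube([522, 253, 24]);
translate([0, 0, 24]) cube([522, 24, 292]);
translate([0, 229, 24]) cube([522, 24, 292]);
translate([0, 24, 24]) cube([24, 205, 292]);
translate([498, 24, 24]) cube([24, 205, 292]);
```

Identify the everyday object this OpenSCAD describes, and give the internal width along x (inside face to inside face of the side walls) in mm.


An open box. The internal width is 474 mm.

A 522×253 base slab with four walls standing on it — an open box. The base is 522 mm wide and the walls are 24 mm thick, so the internal width is 522 − 2 × 24 = 474 mm.


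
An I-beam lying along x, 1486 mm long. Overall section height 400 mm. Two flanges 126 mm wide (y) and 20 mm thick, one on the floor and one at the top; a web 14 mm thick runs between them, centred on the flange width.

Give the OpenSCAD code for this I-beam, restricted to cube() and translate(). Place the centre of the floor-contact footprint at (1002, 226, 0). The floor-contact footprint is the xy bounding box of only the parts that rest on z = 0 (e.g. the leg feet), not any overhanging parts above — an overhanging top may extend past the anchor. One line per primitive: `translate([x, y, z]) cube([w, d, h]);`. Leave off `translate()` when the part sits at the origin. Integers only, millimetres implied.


translate([259, 163, 0]) cube([1486, 126, 20]);
translate([259, 219, 20]) cube([1486, 14, 360]);
translate([259, 163, 380]) cube([1486, 126, 20]);


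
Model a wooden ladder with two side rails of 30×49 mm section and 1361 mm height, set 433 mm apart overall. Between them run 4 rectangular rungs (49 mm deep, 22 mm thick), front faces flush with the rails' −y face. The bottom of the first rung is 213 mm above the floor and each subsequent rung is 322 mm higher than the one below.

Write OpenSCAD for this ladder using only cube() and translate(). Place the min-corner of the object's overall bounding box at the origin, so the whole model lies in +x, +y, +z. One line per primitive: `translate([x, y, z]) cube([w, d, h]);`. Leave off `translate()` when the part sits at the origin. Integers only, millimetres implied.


cube([30, 49, 1361]);
translate([403, 0, 0]) cube([30, 49, 1361]);
translate([30, 0, 213]) cube([373, 49, 22]);
translate([30, 0, 535]) cube([373, 49, 22]);
translate([30, 0, 857]) cube([373, 49, 22]);
translate([30, 0, 1179]) cube([373, 49, 22]);


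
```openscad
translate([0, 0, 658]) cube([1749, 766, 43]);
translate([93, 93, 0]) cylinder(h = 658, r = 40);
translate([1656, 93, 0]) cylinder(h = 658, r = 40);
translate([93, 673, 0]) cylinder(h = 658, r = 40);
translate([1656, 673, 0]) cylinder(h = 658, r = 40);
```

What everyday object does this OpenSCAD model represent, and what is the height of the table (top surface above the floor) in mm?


A table. The table height is 701 mm.

A 1749×766×43 slab sits at z = 658 on four Ø80 mm round legs — a table. The top surface is at 658 + 43 = 701 mm.


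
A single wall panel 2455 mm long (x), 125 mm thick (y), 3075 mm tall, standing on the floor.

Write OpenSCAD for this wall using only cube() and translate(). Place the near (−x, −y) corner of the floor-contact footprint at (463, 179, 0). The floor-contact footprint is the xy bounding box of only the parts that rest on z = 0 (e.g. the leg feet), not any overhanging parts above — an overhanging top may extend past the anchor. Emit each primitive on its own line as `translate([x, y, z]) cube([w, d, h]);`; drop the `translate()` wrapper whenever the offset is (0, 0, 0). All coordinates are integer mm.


translate([463, 179, 0]) cube([2455, 125, 3075]);


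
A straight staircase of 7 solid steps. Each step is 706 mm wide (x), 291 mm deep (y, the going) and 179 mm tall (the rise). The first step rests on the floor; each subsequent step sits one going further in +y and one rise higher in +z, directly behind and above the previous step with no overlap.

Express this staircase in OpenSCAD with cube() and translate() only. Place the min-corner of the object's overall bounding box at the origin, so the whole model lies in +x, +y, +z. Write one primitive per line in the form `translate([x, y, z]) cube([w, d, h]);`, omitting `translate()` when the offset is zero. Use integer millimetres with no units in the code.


cube([706, 291, 179]);
translate([0, 291, 179]) cube([706, 291, 179]);
translate([0, 582, 358]) cube([706, 291, 179]);
translate([0, 873, 537]) cube([706, 291, 179]);
translate([0, 1164, 716]) cube([706, 291, 179]);
translate([0, 1455, 895]) cube([706, 291, 179]);
translate([0, 1746, 1074]) cube([706, 291, 179]);


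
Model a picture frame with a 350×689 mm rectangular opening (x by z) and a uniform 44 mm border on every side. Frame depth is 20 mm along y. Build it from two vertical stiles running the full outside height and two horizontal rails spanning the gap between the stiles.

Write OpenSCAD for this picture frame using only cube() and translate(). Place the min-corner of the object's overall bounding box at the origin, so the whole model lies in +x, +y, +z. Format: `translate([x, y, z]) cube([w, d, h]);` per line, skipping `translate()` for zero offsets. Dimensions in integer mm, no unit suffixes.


cube([44, 20, 777]);
translate([394, 0, 0]) cube([44, 20, 777]);
translate([44, 0, 0]) cube([350, 20, 44]);
translate([44, 0, 733]) cube([350, 20, 44]);


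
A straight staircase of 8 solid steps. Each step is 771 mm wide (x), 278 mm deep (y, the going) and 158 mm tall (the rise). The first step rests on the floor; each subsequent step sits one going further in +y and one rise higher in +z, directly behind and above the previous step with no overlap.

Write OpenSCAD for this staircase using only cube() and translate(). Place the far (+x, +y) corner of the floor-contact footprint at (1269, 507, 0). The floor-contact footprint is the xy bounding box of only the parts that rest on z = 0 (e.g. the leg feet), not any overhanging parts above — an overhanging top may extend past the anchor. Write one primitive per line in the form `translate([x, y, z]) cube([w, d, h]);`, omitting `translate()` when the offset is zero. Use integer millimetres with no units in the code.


translate([498, 229, 0]) cube([771, 278, 158]);
translate([498, 507, 158]) cube([771, 278, 158]);
translate([498, 785, 316]) cube([771, 278, 158]);
translate([498, 1063, 474]) cube([771, 278, 158]);
translate([498, 1341, 632]) cube([771, 278, 158]);
translate([498, 1619, 790]) cube([771, 278, 158]);
translate([498, 1897, 948]) cube([771, 278, 158]);
translate([498, 2175, 1106]) cube([771, 278, 158]);


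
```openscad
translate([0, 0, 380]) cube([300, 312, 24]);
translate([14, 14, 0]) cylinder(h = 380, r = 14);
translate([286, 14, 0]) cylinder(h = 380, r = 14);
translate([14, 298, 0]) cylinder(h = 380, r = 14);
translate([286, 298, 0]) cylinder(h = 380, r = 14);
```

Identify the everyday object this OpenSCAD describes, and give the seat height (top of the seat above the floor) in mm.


A stool. The seat height is 404 mm.

A 300×312×24 slab at z = 380 on four corner cylinders — a stool. The seat top is 380 + 24 = 404 mm.


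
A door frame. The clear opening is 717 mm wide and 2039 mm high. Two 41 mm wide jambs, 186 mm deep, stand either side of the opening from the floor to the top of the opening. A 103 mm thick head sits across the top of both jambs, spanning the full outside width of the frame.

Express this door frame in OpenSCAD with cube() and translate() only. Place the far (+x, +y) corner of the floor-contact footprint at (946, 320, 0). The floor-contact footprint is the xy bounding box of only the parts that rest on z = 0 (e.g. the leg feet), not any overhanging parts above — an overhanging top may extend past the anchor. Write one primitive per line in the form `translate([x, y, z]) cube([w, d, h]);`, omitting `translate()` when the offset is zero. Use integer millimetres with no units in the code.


translate([147, 134, 0]) cube([41, 186, 2039]);
translate([905, 134, 0]) cube([41, 186, 2039]);
translate([147, 134, 2039]) cube([799, 186, 103]);


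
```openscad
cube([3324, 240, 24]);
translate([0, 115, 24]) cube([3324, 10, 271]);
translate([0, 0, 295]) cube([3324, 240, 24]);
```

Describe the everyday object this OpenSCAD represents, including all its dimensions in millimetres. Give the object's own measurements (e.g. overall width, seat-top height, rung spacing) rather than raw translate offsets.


An I-beam lying along x, 3324 mm long. Overall section height 319 mm. Two flanges 240 mm wide (y) and 24 mm thick, one on the floor and one at the top; a web 10 mm thick runs between them, centred on the flange width.


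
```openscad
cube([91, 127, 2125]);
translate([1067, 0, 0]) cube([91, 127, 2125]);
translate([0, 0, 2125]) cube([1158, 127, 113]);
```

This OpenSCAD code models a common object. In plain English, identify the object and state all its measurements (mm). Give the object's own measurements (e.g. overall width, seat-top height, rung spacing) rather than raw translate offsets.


A door frame. The clear opening is 976 mm wide and 2125 mm high. Two 91 mm wide jambs, 127 mm deep, stand either side of the opening from the floor to the top of the opening. A 113 mm thick head sits across the top of both jambs, spanning the full outside width of the frame.


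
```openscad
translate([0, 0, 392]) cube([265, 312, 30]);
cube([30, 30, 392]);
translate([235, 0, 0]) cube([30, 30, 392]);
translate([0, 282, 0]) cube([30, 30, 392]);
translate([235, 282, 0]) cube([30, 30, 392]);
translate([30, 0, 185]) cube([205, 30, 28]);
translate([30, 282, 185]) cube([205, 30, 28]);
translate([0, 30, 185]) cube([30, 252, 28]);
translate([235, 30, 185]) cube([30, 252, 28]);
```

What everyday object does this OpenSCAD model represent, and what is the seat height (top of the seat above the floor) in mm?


A stool. The seat height is 422 mm.

A 265×312×30 slab at z = 392 on four corner posts — a stool. The seat top is 392 + 30 = 422 mm.


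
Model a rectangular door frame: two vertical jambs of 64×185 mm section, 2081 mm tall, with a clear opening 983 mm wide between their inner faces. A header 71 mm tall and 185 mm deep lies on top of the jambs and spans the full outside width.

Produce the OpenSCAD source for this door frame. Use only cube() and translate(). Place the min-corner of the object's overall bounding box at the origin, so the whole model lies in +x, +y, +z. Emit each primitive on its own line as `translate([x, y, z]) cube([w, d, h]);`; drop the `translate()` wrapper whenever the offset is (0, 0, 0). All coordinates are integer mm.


cube([64, 185, 2081]);
translate([1047, 0, 0]) cube([64, 185, 2081]);
translate([0, 0, 2081]) cube([1111, 185, 71]);


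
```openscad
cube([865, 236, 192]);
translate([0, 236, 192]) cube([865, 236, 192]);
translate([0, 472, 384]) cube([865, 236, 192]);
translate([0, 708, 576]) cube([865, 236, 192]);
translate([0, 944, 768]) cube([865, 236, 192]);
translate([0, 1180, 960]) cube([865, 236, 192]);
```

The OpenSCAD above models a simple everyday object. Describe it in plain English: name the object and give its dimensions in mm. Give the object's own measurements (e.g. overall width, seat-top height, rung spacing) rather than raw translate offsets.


A straight staircase of 6 solid steps. Each step is 865 mm wide (x), 236 mm deep (y, the going) and 192 mm tall (the rise). The first step rests on the floor; each subsequent step sits one going further in +y and one rise higher in +z, directly behind and above the previous step with no overlap.


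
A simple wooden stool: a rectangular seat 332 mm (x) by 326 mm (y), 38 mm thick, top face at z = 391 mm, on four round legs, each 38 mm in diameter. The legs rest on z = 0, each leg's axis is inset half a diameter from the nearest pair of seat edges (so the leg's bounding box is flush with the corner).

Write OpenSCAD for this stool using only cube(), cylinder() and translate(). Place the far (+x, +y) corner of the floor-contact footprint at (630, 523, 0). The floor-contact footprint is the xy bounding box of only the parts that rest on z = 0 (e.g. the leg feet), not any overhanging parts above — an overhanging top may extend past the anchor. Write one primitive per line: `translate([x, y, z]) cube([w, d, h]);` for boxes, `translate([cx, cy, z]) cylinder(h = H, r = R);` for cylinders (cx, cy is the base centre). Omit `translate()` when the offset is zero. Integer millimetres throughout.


translate([298, 197, 353]) cube([332, 326, 38]);
translate([317, 216, 0]) cylinder(h = 353, r = 19);
translate([611, 216, 0]) cylinder(h = 353, r = 19);
translate([317, 504, 0]) cylinder(h = 353, r = 19);
translate([611, 504, 0]) cylinder(h = 353, r = 19);


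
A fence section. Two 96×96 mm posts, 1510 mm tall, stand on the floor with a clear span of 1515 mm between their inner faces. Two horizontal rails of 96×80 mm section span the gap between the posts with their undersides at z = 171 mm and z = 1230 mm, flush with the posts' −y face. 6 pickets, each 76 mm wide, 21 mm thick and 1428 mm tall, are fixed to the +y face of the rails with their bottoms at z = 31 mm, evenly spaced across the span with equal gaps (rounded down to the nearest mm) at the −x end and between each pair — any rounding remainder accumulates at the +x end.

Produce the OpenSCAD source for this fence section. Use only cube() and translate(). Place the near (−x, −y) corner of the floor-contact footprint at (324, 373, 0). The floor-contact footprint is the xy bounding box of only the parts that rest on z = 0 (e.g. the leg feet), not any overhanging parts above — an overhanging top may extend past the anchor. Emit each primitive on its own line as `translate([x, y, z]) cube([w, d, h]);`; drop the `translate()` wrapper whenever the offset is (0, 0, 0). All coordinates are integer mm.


translate([324, 373, 0]) cube([96, 96, 1510]);
translate([1935, 373, 0]) cube([96, 96, 1510]);
translate([420, 373, 171]) cube([1515, 96, 80]);
translate([420, 373, 1230]) cube([1515, 96, 80]);
translate([571, 469, 31]) cube([76, 21, 1428]);
translate([798, 469, 31]) cube([76, 21, 1428]);
translate([1025, 469, 31]) cube([76, 21, 1428]);
translate([1252, 469, 31]) cube([76, 21, 1428]);
translate([1479, 469, 31]) cube([76, 21, 1428]);
translate([1706, 469, 31]) cube([76, 21, 1428]);


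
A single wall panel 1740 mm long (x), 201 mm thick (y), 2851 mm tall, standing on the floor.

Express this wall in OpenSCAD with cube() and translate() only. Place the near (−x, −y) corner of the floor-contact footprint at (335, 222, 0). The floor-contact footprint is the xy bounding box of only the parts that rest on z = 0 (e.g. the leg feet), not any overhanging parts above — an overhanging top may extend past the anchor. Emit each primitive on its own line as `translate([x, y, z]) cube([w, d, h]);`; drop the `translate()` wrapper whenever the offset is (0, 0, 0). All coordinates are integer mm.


translate([335, 222, 0]) cube([1740, 201, 2851]);
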